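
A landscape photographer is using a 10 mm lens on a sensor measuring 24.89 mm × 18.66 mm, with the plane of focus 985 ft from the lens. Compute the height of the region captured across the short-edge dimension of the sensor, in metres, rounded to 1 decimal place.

dₒ: 985 ft × 304.8 mm/ft = 300227.99 mm.
Similar triangles through the lens centre give W/dₒ = h/dᵢ; with 1/f = 1/dₒ + 1/dᵢ this gives W = h·(dₒ − f)/f.
W = 18.66 mm × (300228 − 10) / 10 = 18.66 × 30021.7990 ≈ 560206.770 mm = 560.207 m.

560.2 m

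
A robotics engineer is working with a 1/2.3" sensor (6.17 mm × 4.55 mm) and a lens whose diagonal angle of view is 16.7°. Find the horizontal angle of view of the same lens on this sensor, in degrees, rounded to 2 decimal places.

Sensor diagonal = √(6.17² + 4.55²) = √58.7714 ≈ 7.6663 mm.
From the diagonal AOV: f = 7.6663 / (2·tan(8.35°)) = 7.6663 / 0.29355 ≈ 26.1156 mm.
Horizontal AOV = 2·arctan(6.17 / (2 × 26.1156)) = 2·arctan(0.11813) ≈ 13.4741°.

13.47°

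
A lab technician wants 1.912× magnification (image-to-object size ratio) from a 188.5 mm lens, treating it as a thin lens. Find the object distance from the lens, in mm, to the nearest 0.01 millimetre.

287.09 mm

With m = dᵢ/dₒ and 1/f = 1/dₒ + 1/dᵢ, substituting dᵢ = m·dₒ gives 1/f = (1 + 1/m)/dₒ, hence dₒ = f·(1 + 1/m).
dₒ = 188.5 × (1 + 1/1.912) = 188.5 × 1.52301 ≈ 287.088 mm.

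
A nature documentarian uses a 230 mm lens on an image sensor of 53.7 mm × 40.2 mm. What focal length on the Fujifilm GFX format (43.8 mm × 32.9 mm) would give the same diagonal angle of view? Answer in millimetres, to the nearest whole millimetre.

188 mm

Sensor diagonal = √(53.7² + 40.2²) = √4499.7300 ≈ 67.0800 mm.
Sensor diagonal = √(43.8² + 32.9²) = √3000.8500 ≈ 54.7800 mm.
Equal angle of view means equal diagonal/f ratio, so f₂ = f₁ · (diagonal₂/diagonal₁) = 230 × 54.7800/67.0800.
f₂ = 230 × 0.81664 ≈ 187.826 mm.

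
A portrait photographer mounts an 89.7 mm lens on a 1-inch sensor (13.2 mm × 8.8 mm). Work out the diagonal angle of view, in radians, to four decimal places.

Sensor diagonal = √(13.2² + 8.8²) = √251.6800 ≈ 15.8644 mm.
Angle of view α = 2·arctan(d/2f) with d = 15.8644 mm and f = 89.7 mm.
d/2f = 0.08843; arctan(0.08843) ≈ 0.0882 rad, so α ≈ 0.1764 rad.

0.1764 rad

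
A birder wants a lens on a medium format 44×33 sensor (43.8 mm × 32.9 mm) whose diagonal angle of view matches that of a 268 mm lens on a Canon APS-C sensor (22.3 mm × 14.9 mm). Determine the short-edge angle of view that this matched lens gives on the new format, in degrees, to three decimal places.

Sensor diagonal = √(22.3² + 14.9²) = √719.3000 ≈ 26.8198 mm.
Sensor diagonal = √(43.8² + 32.9²) = √3000.8500 ≈ 54.7800 mm.
Equal diagonal AOV ⇒ f₂ = f₁ · 54.7800/26.8198 = 268 × 2.04252 ≈ 547.3964 mm.
Short-edge AOV on the new format = 2·arctan(32.9 / (2 × 547.3964)) = 2·arctan(0.03005) ≈ 3.4426°.

3.443°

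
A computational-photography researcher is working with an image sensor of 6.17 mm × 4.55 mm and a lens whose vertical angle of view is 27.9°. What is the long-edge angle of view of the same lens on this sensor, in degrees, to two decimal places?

From the vertical AOV: f = 4.55 / (2·tan(13.95°)) = 4.55 / 0.49680 ≈ 9.1586 mm.
Long-edge AOV = 2·arctan(6.17 / (2 × 9.1586)) = 2·arctan(0.33684) ≈ 37.2315°.

37.23°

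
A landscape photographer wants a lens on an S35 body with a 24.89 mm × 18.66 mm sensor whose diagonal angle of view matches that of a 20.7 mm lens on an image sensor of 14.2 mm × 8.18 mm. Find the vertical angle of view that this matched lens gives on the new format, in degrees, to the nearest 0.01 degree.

26.71°

Sensor diagonal = √(14.2² + 8.18²) = √268.5524 ≈ 16.3876 mm.
Sensor diagonal = √(24.89² + 18.66²) = √967.7077 ≈ 31.1080 mm.
Equal diagonal AOV ⇒ f₂ = f₁ · 31.1080/16.3876 = 20.7 × 1.89827 ≈ 39.2942 mm.
Vertical AOV on the new format = 2·arctan(18.66 / (2 × 39.2942)) = 2·arctan(0.23744) ≈ 26.7139°.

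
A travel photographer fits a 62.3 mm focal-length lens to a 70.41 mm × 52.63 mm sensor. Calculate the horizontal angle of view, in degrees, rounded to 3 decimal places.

58.941°

Angle of view α = 2·arctan(w/2f) with w = 70.41 mm and f = 62.3 mm.
w/2f = 0.56509; arctan(0.56509) ≈ 29.4703°, so α ≈ 58.9406°.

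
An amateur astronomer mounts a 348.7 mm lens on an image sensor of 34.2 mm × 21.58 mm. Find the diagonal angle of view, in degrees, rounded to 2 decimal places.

Sensor diagonal = √(34.2² + 21.58²) = √1635.3364 ≈ 40.4393 mm.
Angle of view α = 2·arctan(d/2f) with d = 40.4393 mm and f = 348.7 mm.
d/2f = 0.05799; arctan(0.05799) ≈ 3.3186°, so α ≈ 6.6373°.

6.64°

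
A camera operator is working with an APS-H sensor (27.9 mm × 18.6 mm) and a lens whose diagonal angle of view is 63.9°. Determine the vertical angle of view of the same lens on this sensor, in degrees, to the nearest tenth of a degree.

Sensor diagonal = √(27.9² + 18.6²) = √1124.3700 ≈ 33.5316 mm.
From the diagonal AOV: f = 33.5316 / (2·tan(31.95°)) = 33.5316 / 1.24731 ≈ 26.8831 mm.
Vertical AOV = 2·arctan(18.6 / (2 × 26.8831)) = 2·arctan(0.34594) ≈ 38.1653°.

38.2°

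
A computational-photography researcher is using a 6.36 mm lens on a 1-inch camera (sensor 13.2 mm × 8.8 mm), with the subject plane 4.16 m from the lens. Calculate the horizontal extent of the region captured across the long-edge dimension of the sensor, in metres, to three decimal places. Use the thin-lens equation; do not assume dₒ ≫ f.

dₒ: 4.16 m = 4160 mm.
Similar triangles through the lens centre give W/dₒ = w/dᵢ; with 1/f = 1/dₒ + 1/dᵢ this gives W = w·(dₒ − f)/f.
W = 13.2 mm × (4160 − 6.36) / 6.36 = 13.2 × 653.0881 ≈ 8620.762 mm = 8.62076 m.

8.621 m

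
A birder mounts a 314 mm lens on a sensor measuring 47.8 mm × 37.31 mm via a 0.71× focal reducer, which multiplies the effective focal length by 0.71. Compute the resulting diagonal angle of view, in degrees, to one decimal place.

Effective focal length f = 314 × 0.71 = 222.94 mm.
Sensor diagonal = √(47.8² + 37.31²) = √3676.8761 ≈ 60.6373 mm.
α = 2·arctan(60.637 / (2 × 222.94)) = 2·arctan(0.13599) ≈ 15.4888°.

15.5°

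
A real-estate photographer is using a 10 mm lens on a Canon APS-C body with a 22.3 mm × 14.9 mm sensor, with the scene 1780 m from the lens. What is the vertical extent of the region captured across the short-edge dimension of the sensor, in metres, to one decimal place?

dₒ: 1780 m = 1.78e+06 mm.
Similar triangles through the lens centre give W/dₒ = h/dᵢ; with 1/f = 1/dₒ + 1/dᵢ this gives W = h·(dₒ − f)/f.
W = 14.9 mm × (1.78e+06 − 10) / 10 = 14.9 × 177999.0000 ≈ 2652185.100 mm = 2652.19 m.

2652.2 m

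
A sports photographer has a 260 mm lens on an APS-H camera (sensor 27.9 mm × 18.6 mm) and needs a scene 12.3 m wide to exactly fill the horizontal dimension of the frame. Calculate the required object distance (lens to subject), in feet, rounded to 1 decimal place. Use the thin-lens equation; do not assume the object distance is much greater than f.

376.9 ft

W: 12.3 m = 12300 mm.
Magnification m = w/W = dᵢ/dₒ; combined with 1/f = 1/dₒ + 1/dᵢ this gives dₒ = f·(1 + W/w).
dₒ = 260 mm × (1 + 12300/27.9) = 260 × 441.8602 ≈ 114883.656 mm = 114883.656/304.8 ft = 376.915 ft.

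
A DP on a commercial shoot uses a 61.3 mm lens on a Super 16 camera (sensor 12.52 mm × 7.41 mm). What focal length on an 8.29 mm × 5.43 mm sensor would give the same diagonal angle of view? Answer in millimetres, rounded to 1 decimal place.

Sensor diagonal = √(12.52² + 7.41²) = √211.6585 ≈ 14.5485 mm.
Sensor diagonal = √(8.29² + 5.43²) = √98.2090 ≈ 9.9100 mm.
Equal angle of view means equal diagonal/f ratio, so f₂ = f₁ · (diagonal₂/diagonal₁) = 61.3 × 9.9100/14.5485.
f₂ = 61.3 × 0.68117 ≈ 41.756 mm.

41.8 mm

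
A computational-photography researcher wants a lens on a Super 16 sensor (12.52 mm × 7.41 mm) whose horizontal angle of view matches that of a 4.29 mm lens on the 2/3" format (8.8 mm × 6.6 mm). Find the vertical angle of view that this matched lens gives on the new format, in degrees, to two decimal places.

62.52°

Equal horizontal AOV ⇒ f₂ = f₁ · 12.52/8.8 = 4.29 × 1.42273 ≈ 6.1035 mm.
Vertical AOV on the new format = 2·arctan(7.41 / (2 × 6.1035)) = 2·arctan(0.60703) ≈ 62.5179°.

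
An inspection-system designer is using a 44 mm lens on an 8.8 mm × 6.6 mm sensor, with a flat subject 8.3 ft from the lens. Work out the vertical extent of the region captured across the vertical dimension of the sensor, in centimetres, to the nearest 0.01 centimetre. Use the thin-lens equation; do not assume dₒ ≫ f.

dₒ: 8.3 ft × 304.8 mm/ft = 2529.84 mm.
Similar triangles through the lens centre give W/dₒ = h/dᵢ; with 1/f = 1/dₒ + 1/dᵢ this gives W = h·(dₒ − f)/f.
W = 6.6 mm × (2529.84 − 44) / 44 = 6.6 × 56.4964 ≈ 372.876 mm = 37.2876 cm.

37.29 cm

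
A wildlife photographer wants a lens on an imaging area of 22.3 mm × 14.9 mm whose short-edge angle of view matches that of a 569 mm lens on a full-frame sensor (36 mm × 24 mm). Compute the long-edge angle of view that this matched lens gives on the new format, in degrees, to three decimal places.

3.616°

Equal short-edge AOV ⇒ f₂ = f₁ · 14.9/24 = 569 × 0.62083 ≈ 353.2542 mm.
Long-edge AOV on the new format = 2·arctan(22.3 / (2 × 353.2542)) = 2·arctan(0.03156) ≈ 3.6157°.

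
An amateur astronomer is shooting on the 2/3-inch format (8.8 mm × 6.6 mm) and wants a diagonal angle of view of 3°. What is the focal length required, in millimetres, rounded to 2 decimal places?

210.04 mm

Sensor diagonal = √(8.8² + 6.6²) = √121.0000 ≈ 11.0000 mm.
From α = 2·arctan(d/2f) we get f = d / (2·tan(α/2)).
With d = 11.0000 mm and α/2 = 1.5°, tan(α/2) ≈ 0.02619, so f ≈ 11.0000 / 0.05237 ≈ 210.0365 mm.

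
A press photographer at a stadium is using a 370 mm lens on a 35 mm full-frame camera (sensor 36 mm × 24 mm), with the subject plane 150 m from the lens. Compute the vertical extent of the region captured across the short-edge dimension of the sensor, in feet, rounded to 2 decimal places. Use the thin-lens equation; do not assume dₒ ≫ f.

dₒ: 150 m = 150000 mm.
Similar triangles through the lens centre give W/dₒ = h/dᵢ; with 1/f = 1/dₒ + 1/dᵢ this gives W = h·(dₒ − f)/f.
W = 24 mm × (150000 − 370) / 370 = 24 × 404.4054 ≈ 9705.730 mm = 9705.730/304.8 ft = 31.8429 ft.

31.84 ft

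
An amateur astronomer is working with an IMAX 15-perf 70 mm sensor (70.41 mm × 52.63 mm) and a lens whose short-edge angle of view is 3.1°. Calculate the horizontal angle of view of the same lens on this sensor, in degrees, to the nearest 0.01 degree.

4.15°

From the short-edge AOV: f = 52.63 / (2·tan(1.55°)) = 52.63 / 0.05412 ≈ 972.4972 mm.
Horizontal AOV = 2·arctan(70.41 / (2 × 972.4972)) = 2·arctan(0.03620) ≈ 4.1465°.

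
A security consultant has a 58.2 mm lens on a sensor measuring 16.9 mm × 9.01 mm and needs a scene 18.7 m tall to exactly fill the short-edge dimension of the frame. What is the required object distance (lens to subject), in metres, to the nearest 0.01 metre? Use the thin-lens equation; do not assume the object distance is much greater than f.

W: 18.7 m = 18700 mm.
Magnification m = h/W = dᵢ/dₒ; combined with 1/f = 1/dₒ + 1/dᵢ this gives dₒ = f·(1 + W/h).
dₒ = 58.2 mm × (1 + 18700/9.01) = 58.2 × 2076.4717 ≈ 120850.653 mm = 120.851 m.

120.85 m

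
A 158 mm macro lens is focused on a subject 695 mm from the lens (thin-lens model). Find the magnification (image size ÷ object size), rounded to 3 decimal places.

Thin lens: 1/f = 1/dₒ + 1/dᵢ → 1/dᵢ = 1/158 − 1/695 = 0.0048903 mm⁻¹, so dᵢ ≈ 204.4879 mm.
Magnification m = dᵢ/dₒ = 204.4879/695 ≈ 0.29423.

0.294×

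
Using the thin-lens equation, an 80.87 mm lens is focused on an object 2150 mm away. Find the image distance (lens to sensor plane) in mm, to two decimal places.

84.03 mm

1/dᵢ = 1/f − 1/dₒ = 1/80.87 − 1/2150 = 0.0119004 mm⁻¹.
dᵢ = 1/0.0119004 ≈ 84.0307 mm.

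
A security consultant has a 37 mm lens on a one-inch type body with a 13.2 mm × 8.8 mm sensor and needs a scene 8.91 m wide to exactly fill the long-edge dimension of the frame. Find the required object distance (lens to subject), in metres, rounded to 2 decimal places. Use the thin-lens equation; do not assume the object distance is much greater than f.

25.01 m

W: 8.91 m = 8910 mm.
Magnification m = w/W = dᵢ/dₒ; combined with 1/f = 1/dₒ + 1/dᵢ this gives dₒ = f·(1 + W/w).
dₒ = 37 mm × (1 + 8910/13.2) = 37 × 676.0000 ≈ 25012.000 mm = 25.012 m.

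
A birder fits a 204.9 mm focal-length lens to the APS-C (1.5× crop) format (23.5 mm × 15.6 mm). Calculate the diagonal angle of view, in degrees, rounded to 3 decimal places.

Sensor diagonal = √(23.5² + 15.6²) = √795.6100 ≈ 28.2066 mm.
Angle of view α = 2·arctan(d/2f) with d = 28.2066 mm and f = 204.9 mm.
d/2f = 0.06883; arctan(0.06883) ≈ 3.9375°, so α ≈ 7.8749°.

7.875°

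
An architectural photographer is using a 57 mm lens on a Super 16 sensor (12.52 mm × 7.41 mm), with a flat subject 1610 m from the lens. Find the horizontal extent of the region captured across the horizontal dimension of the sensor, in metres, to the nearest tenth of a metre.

353.6 m

dₒ: 1610 m = 1.61e+06 mm.
Similar triangles through the lens centre give W/dₒ = w/dᵢ; with 1/f = 1/dₒ + 1/dᵢ this gives W = w·(dₒ − f)/f.
W = 12.52 mm × (1.61e+06 − 57) / 57 = 12.52 × 28244.6140 ≈ 353622.568 mm = 353.623 m.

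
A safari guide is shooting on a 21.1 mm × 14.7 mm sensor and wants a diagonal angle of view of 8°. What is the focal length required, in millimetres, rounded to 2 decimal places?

183.88 mm

Sensor diagonal = √(21.1² + 14.7²) = √661.3000 ≈ 25.7158 mm.
From α = 2·arctan(d/2f) we get f = d / (2·tan(α/2)).
With d = 25.7158 mm and α/2 = 4°, tan(α/2) ≈ 0.06993, so f ≈ 25.7158 / 0.13985 ≈ 183.8762 mm.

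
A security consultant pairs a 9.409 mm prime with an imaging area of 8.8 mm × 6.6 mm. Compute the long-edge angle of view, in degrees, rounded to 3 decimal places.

Angle of view α = 2·arctan(w/2f) with w = 8.8 mm and f = 9.409 mm.
w/2f = 0.46764; arctan(0.46764) ≈ 25.0625°, so α ≈ 50.1251°.

50.125°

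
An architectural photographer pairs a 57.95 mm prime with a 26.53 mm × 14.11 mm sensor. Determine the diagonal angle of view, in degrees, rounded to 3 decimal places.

29.070°

Sensor diagonal = √(26.53² + 14.11²) = √902.9330 ≈ 30.0488 mm.
Angle of view α = 2·arctan(d/2f) with d = 30.0488 mm and f = 57.95 mm.
d/2f = 0.25927; arctan(0.25927) ≈ 14.5348°, so α ≈ 29.0696°.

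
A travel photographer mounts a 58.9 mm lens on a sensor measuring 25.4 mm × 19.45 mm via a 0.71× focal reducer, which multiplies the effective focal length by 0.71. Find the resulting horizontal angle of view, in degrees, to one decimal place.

Effective focal length f = 58.9 × 0.71 = 41.819 mm.
α = 2·arctan(25.4 / (2 × 41.819)) = 2·arctan(0.30369) ≈ 33.7860°.

33.8°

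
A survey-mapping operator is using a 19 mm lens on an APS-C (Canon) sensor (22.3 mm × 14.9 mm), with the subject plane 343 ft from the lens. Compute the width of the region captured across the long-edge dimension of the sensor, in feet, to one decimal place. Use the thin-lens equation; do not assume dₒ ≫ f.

402.5 ft

dₒ: 343 ft × 304.8 mm/ft = 104546.40 mm.
Similar triangles through the lens centre give W/dₒ = w/dᵢ; with 1/f = 1/dₒ + 1/dᵢ this gives W = w·(dₒ − f)/f.
W = 22.3 mm × (104546 − 19) / 19 = 22.3 × 5501.4419 ≈ 122682.155 mm = 122682.155/304.8 ft = 402.501 ft.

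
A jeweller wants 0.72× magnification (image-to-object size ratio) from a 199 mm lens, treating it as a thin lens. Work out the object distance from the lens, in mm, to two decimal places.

With m = dᵢ/dₒ and 1/f = 1/dₒ + 1/dᵢ, substituting dᵢ = m·dₒ gives 1/f = (1 + 1/m)/dₒ, hence dₒ = f·(1 + 1/m).
dₒ = 199 × (1 + 1/0.72) = 199 × 2.38889 ≈ 475.389 mm.

475.39 mm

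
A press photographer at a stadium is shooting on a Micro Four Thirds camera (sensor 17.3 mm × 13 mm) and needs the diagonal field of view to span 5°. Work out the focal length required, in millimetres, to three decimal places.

Sensor diagonal = √(17.3² + 13²) = √468.2900 ≈ 21.6400 mm.
From α = 2·arctan(d/2f) we get f = d / (2·tan(α/2)).
With d = 21.6400 mm and α/2 = 2.5°, tan(α/2) ≈ 0.04366, so f ≈ 21.6400 / 0.08732 ≈ 247.8188 mm.

247.819 mm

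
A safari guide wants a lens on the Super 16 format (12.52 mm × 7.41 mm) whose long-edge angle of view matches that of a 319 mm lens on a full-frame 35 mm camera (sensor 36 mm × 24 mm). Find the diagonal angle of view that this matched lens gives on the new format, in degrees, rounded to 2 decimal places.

Equal long-edge AOV ⇒ f₂ = f₁ · 12.52/36 = 319 × 0.34778 ≈ 110.9411 mm.
Sensor diagonal = √(12.52² + 7.41²) = √211.6585 ≈ 14.5485 mm.
Diagonal AOV on the new format = 2·arctan(14.5485 / (2 × 110.9411)) = 2·arctan(0.06557) ≈ 7.5029°.

7.50°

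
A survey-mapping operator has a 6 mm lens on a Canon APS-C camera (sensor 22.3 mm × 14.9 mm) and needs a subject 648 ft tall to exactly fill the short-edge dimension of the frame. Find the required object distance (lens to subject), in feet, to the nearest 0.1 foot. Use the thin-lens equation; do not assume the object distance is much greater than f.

W: 648 ft × 304.8 mm/ft = 197510.39 mm.
Magnification m = h/W = dᵢ/dₒ; combined with 1/f = 1/dₒ + 1/dᵢ this gives dₒ = f·(1 + W/h).
dₒ = 6 mm × (1 + 197510/14.9) = 6 × 13256.7311 ≈ 79540.387 mm = 79540.387/304.8 ft = 260.959 ft.

261.0 ft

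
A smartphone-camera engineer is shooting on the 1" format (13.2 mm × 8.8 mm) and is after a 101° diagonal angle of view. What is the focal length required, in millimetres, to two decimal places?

6.54 mm

Sensor diagonal = √(13.2² + 8.8²) = √251.6800 ≈ 15.8644 mm.
From α = 2·arctan(d/2f) we get f = d / (2·tan(α/2)).
With d = 15.8644 mm and α/2 = 50.5°, tan(α/2) ≈ 1.21310, so f ≈ 15.8644 / 2.42619 ≈ 6.5388 mm.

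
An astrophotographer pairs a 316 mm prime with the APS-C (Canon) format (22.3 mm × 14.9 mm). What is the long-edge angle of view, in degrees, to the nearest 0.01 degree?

Angle of view α = 2·arctan(w/2f) with w = 22.3 mm and f = 316 mm.
w/2f = 0.03528; arctan(0.03528) ≈ 2.0208°, so α ≈ 4.0417°.

4.04°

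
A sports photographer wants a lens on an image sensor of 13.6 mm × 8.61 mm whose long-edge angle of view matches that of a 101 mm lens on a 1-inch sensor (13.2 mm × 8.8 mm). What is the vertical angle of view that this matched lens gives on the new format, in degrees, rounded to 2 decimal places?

4.74°

Equal long-edge AOV ⇒ f₂ = f₁ · 13.6/13.2 = 101 × 1.03030 ≈ 104.0606 mm.
Vertical AOV on the new format = 2·arctan(8.61 / (2 × 104.0606)) = 2·arctan(0.04137) ≈ 4.7380°.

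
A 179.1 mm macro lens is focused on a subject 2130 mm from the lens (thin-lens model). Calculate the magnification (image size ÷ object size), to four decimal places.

0.0918×

Thin lens: 1/f = 1/dₒ + 1/dᵢ → 1/dᵢ = 1/179.1 − 1/2130 = 0.0051140 mm⁻¹, so dᵢ ≈ 195.5421 mm.
Magnification m = dᵢ/dₒ = 195.5421/2130 ≈ 0.09180.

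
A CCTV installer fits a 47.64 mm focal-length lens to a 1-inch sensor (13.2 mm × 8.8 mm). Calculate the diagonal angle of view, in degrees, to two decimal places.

Sensor diagonal = √(13.2² + 8.8²) = √251.6800 ≈ 15.8644 mm.
Angle of view α = 2·arctan(d/2f) with d = 15.8644 mm and f = 47.64 mm.
d/2f = 0.16650; arctan(0.16650) ≈ 9.4532°, so α ≈ 18.9064°.

18.91°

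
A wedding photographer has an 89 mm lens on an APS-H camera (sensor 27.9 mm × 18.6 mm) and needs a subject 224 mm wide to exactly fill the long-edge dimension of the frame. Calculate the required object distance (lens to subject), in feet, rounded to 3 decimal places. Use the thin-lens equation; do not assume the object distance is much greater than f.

Magnification m = w/W = dᵢ/dₒ; combined with 1/f = 1/dₒ + 1/dᵢ this gives dₒ = f·(1 + W/w).
dₒ = 89 mm × (1 + 224/27.9) = 89 × 9.0287 ≈ 803.552 mm = 803.552/304.8 ft = 2.63633 ft.

2.636 ft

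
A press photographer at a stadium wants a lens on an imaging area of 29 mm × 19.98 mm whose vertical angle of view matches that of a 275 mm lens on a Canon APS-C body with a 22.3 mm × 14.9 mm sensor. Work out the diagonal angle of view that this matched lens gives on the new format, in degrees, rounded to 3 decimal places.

5.468°

Equal vertical AOV ⇒ f₂ = f₁ · 19.98/14.9 = 275 × 1.34094 ≈ 368.7584 mm.
Sensor diagonal = √(29² + 19.98²) = √1240.2004 ≈ 35.2165 mm.
Diagonal AOV on the new format = 2·arctan(35.2165 / (2 × 368.7584)) = 2·arctan(0.04775) ≈ 5.4676°.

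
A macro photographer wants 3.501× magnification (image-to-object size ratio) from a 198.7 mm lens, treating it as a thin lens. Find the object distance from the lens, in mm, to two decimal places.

With m = dᵢ/dₒ and 1/f = 1/dₒ + 1/dᵢ, substituting dᵢ = m·dₒ gives 1/f = (1 + 1/m)/dₒ, hence dₒ = f·(1 + 1/m).
dₒ = 198.7 × (1 + 1/3.501) = 198.7 × 1.28563 ≈ 255.455 mm.

255.46 mm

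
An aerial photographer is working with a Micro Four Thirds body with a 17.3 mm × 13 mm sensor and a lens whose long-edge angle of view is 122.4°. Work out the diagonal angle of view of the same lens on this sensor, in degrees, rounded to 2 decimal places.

From the long-edge AOV: f = 17.3 / (2·tan(61.2°)) = 17.3 / 3.63799 ≈ 4.7554 mm.
Sensor diagonal = √(17.3² + 13²) = √468.2900 ≈ 21.6400 mm.
Diagonal AOV = 2·arctan(21.6400 / (2 × 4.7554)) = 2·arctan(2.27532) ≈ 132.5491°.

132.55°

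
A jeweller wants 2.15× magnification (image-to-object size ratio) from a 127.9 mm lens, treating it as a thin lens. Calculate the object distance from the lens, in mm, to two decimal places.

With m = dᵢ/dₒ and 1/f = 1/dₒ + 1/dᵢ, substituting dᵢ = m·dₒ gives 1/f = (1 + 1/m)/dₒ, hence dₒ = f·(1 + 1/m).
dₒ = 127.9 × (1 + 1/2.15) = 127.9 × 1.46512 ≈ 187.388 mm.

187.39 mm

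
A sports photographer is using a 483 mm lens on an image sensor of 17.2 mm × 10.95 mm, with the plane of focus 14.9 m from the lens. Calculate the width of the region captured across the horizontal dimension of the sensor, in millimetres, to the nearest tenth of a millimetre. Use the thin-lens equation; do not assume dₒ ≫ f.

dₒ: 14.9 m = 14900 mm.
Similar triangles through the lens centre give W/dₒ = w/dᵢ; with 1/f = 1/dₒ + 1/dᵢ this gives W = w·(dₒ − f)/f.
W = 17.2 mm × (14900 − 483) / 483 = 17.2 × 29.8489 ≈ 513.400 mm.

513.4 mm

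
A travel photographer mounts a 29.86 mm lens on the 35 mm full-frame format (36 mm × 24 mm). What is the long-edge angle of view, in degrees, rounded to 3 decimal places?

62.164°

Angle of view α = 2·arctan(w/2f) with w = 36 mm and f = 29.86 mm.
w/2f = 0.60281; arctan(0.60281) ≈ 31.0821°, so α ≈ 62.1642°.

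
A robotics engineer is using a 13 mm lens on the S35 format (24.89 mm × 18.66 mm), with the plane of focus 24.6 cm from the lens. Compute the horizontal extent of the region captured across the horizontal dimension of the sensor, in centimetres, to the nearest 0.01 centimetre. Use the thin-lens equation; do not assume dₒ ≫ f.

dₒ: 24.6 cm = 246 mm.
Similar triangles through the lens centre give W/dₒ = w/dᵢ; with 1/f = 1/dₒ + 1/dᵢ this gives W = w·(dₒ − f)/f.
W = 24.89 mm × (246 − 13) / 13 = 24.89 × 17.9231 ≈ 446.105 mm = 44.6105 cm.

44.61 cm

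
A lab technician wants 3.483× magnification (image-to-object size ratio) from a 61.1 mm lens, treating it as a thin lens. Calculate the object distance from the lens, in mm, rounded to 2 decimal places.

With m = dᵢ/dₒ and 1/f = 1/dₒ + 1/dᵢ, substituting dᵢ = m·dₒ gives 1/f = (1 + 1/m)/dₒ, hence dₒ = f·(1 + 1/m).
dₒ = 61.1 × (1 + 1/3.483) = 61.1 × 1.28711 ≈ 78.642 mm.

78.64 mm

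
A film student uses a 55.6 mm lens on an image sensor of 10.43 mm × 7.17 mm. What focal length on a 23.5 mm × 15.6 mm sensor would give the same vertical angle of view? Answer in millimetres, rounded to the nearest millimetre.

Equal angle of view means equal height/f ratio, so f₂ = f₁ · (height₂/height₁) = 55.6 × 15.6/7.17.
f₂ = 55.6 × 2.17573 ≈ 120.971 mm.

121 mm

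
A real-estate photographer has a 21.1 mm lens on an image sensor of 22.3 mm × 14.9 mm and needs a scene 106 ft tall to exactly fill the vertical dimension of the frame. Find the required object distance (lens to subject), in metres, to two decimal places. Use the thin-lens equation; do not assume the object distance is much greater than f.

45.77 m

W: 106 ft × 304.8 mm/ft = 32308.80 mm.
Magnification m = h/W = dᵢ/dₒ; combined with 1/f = 1/dₒ + 1/dᵢ this gives dₒ = f·(1 + W/h).
dₒ = 21.1 mm × (1 + 32308.8/14.9) = 21.1 × 2169.3758 ≈ 45773.829 mm = 45.7738 m.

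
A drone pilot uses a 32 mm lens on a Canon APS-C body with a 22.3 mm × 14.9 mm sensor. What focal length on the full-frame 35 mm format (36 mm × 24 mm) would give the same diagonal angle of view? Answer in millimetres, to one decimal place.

51.6 mm

Sensor diagonal = √(22.3² + 14.9²) = √719.3000 ≈ 26.8198 mm.
Sensor diagonal = √(36² + 24²) = √1872.0000 ≈ 43.2666 mm.
Equal angle of view means equal diagonal/f ratio, so f₂ = f₁ · (diagonal₂/diagonal₁) = 32 × 43.2666/26.8198.
f₂ = 32 × 1.61324 ≈ 51.624 mm.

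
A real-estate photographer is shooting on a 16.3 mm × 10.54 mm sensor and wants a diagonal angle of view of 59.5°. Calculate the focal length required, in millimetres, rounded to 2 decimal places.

16.98 mm

Sensor diagonal = √(16.3² + 10.54²) = √376.7816 ≈ 19.4109 mm.
From α = 2·arctan(d/2f) we get f = d / (2·tan(α/2)).
With d = 19.4109 mm and α/2 = 29.75°, tan(α/2) ≈ 0.57155, so f ≈ 19.4109 / 1.14309 ≈ 16.9810 mm.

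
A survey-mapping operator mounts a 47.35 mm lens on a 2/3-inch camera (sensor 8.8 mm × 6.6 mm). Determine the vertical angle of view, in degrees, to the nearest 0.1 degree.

8.0°

Angle of view α = 2·arctan(h/2f) with h = 6.6 mm and f = 47.35 mm.
h/2f = 0.06969; arctan(0.06969) ≈ 3.9867°, so α ≈ 7.9734°.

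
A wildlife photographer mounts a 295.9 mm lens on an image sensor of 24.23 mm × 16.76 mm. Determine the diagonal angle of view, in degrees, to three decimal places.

Sensor diagonal = √(24.23² + 16.76²) = √867.9905 ≈ 29.4617 mm.
Angle of view α = 2·arctan(d/2f) with d = 29.4617 mm and f = 295.9 mm.
d/2f = 0.04978; arctan(0.04978) ≈ 2.8500°, so α ≈ 5.7000°.

5.700°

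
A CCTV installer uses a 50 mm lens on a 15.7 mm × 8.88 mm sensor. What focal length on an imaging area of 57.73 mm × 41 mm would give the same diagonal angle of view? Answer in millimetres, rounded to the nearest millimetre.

196 mm

Sensor diagonal = √(15.7² + 8.88²) = √325.3444 ≈ 18.0373 mm.
Sensor diagonal = √(57.73² + 41²) = √5013.7529 ≈ 70.8079 mm.
Equal angle of view means equal diagonal/f ratio, so f₂ = f₁ · (diagonal₂/diagonal₁) = 50 × 70.8079/18.0373.
f₂ = 50 × 3.92563 ≈ 196.282 mm.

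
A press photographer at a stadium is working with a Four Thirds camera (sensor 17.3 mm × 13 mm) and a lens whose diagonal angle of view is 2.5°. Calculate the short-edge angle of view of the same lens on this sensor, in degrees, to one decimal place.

1.5°

Sensor diagonal = √(17.3² + 13²) = √468.2900 ≈ 21.6400 mm.
From the diagonal AOV: f = 21.6400 / (2·tan(1.25°)) = 21.6400 / 0.04364 ≈ 495.8738 mm.
Short-edge AOV = 2·arctan(13 / (2 × 495.8738)) = 2·arctan(0.01311) ≈ 1.5020°.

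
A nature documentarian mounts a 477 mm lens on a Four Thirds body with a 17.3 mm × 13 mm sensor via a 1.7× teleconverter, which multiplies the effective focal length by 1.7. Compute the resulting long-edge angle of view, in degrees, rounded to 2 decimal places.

Effective focal length f = 477 × 1.7 = 810.9 mm.
α = 2·arctan(17.3 / (2 × 810.9)) = 2·arctan(0.01067) ≈ 1.2223°.

1.22°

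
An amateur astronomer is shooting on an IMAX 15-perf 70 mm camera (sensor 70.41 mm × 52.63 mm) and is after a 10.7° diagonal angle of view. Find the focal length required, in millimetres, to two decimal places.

469.35 mm

Sensor diagonal = √(70.41² + 52.63²) = √7727.4850 ≈ 87.9061 mm.
From α = 2·arctan(d/2f) we get f = d / (2·tan(α/2)).
With d = 87.9061 mm and α/2 = 5.35°, tan(α/2) ≈ 0.09365, so f ≈ 87.9061 / 0.18729 ≈ 469.3461 mm.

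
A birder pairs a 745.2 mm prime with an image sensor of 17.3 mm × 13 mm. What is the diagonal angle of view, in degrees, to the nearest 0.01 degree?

Sensor diagonal = √(17.3² + 13²) = √468.2900 ≈ 21.6400 mm.
Angle of view α = 2·arctan(d/2f) with d = 21.6400 mm and f = 745.2 mm.
d/2f = 0.01452; arctan(0.01452) ≈ 0.8319°, so α ≈ 1.6637°.

1.66°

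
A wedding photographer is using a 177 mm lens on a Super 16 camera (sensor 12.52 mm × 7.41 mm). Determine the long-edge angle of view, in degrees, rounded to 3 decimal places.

Angle of view α = 2·arctan(w/2f) with w = 12.52 mm and f = 177 mm.
w/2f = 0.03537; arctan(0.03537) ≈ 2.0255°, so α ≈ 4.0511°.

4.051°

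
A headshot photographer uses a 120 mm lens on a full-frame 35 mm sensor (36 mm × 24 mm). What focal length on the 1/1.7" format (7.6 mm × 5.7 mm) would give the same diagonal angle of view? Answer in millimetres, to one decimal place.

Sensor diagonal = √(36² + 24²) = √1872.0000 ≈ 43.2666 mm.
Sensor diagonal = √(7.6² + 5.7²) = √90.2500 ≈ 9.5000 mm.
Equal angle of view means equal diagonal/f ratio, so f₂ = f₁ · (diagonal₂/diagonal₁) = 120 × 9.5000/43.2666.
f₂ = 120 × 0.21957 ≈ 26.348 mm.

26.3 mm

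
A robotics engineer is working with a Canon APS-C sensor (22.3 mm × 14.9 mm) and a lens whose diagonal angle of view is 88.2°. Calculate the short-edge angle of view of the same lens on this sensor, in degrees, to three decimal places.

56.594°

Sensor diagonal = √(22.3² + 14.9²) = √719.3000 ≈ 26.8198 mm.
From the diagonal AOV: f = 26.8198 / (2·tan(44.1°)) = 26.8198 / 1.93813 ≈ 13.8379 mm.
Short-edge AOV = 2·arctan(14.9 / (2 × 13.8379)) = 2·arctan(0.53838) ≈ 56.5939°.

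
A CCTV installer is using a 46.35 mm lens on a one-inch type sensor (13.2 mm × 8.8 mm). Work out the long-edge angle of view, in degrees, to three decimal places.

16.208°

Angle of view α = 2·arctan(w/2f) with w = 13.2 mm and f = 46.35 mm.
w/2f = 0.14239; arctan(0.14239) ≈ 8.1041°, so α ≈ 16.2083°.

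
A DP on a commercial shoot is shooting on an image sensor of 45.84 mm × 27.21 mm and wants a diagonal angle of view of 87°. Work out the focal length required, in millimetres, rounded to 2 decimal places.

28.09 mm

Sensor diagonal = √(45.84² + 27.21²) = √2841.6897 ≈ 53.3075 mm.
From α = 2·arctan(d/2f) we get f = d / (2·tan(α/2)).
With d = 53.3075 mm and α/2 = 43.5°, tan(α/2) ≈ 0.94896, so f ≈ 53.3075 / 1.89793 ≈ 28.0872 mm.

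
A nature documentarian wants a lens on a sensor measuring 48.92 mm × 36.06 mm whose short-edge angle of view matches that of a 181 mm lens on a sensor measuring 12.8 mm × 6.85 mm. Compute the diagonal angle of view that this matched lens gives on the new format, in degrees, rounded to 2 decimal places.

Equal short-edge AOV ⇒ f₂ = f₁ · 36.06/6.85 = 181 × 5.26423 ≈ 952.8263 mm.
Sensor diagonal = √(48.92² + 36.06²) = √3693.4900 ≈ 60.7741 mm.
Diagonal AOV on the new format = 2·arctan(60.7741 / (2 × 952.8263)) = 2·arctan(0.03189) ≈ 3.6533°.

3.65°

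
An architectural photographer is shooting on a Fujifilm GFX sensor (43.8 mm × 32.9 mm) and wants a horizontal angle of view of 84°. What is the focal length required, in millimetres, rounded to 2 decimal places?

24.32 mm

From α = 2·arctan(w/2f) we get f = w / (2·tan(α/2)).
With w = 43.8 mm and α/2 = 42°, tan(α/2) ≈ 0.90040, so f ≈ 43.8 / 1.80081 ≈ 24.3224 mm.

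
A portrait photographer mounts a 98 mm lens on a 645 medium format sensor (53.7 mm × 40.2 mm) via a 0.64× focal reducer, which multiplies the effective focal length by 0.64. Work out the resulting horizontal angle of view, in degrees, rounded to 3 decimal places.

46.351°

Effective focal length f = 98 × 0.64 = 62.72 mm.
α = 2·arctan(53.7 / (2 × 62.72)) = 2·arctan(0.42809) ≈ 46.3509°.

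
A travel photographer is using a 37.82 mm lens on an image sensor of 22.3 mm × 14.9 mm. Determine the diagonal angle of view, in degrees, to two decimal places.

Sensor diagonal = √(22.3² + 14.9²) = √719.3000 ≈ 26.8198 mm.
Angle of view α = 2·arctan(d/2f) with d = 26.8198 mm and f = 37.82 mm.
d/2f = 0.35457; arctan(0.35457) ≈ 19.5230°, so α ≈ 39.0461°.

39.05°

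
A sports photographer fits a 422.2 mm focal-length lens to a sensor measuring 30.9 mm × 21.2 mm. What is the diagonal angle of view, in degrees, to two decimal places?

Sensor diagonal = √(30.9² + 21.2²) = √1404.2500 ≈ 37.4733 mm.
Angle of view α = 2·arctan(d/2f) with d = 37.4733 mm and f = 422.2 mm.
d/2f = 0.04438; arctan(0.04438) ≈ 2.5410°, so α ≈ 5.0821°.

5.08°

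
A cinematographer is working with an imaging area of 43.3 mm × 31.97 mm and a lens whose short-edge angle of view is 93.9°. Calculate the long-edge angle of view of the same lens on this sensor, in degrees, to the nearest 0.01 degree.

110.81°

From the short-edge AOV: f = 31.97 / (2·tan(46.95°)) = 31.97 / 2.14099 ≈ 14.9324 mm.
Long-edge AOV = 2·arctan(43.3 / (2 × 14.9324)) = 2·arctan(1.44987) ≈ 110.8107°.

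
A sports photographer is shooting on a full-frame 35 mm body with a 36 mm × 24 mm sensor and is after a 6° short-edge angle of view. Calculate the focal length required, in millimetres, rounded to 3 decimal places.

From α = 2·arctan(h/2f) we get f = h / (2·tan(α/2)).
With h = 24 mm and α/2 = 3°, tan(α/2) ≈ 0.05241, so f ≈ 24 / 0.10482 ≈ 228.9736 mm.

228.974 mm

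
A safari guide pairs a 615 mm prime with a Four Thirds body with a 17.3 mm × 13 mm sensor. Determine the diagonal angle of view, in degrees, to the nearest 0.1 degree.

Sensor diagonal = √(17.3² + 13²) = √468.2900 ≈ 21.6400 mm.
Angle of view α = 2·arctan(d/2f) with d = 21.6400 mm and f = 615 mm.
d/2f = 0.01759; arctan(0.01759) ≈ 1.0079°, so α ≈ 2.0159°.

2.0°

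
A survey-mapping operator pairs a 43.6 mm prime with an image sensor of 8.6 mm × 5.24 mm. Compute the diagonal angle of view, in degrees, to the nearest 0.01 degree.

Sensor diagonal = √(8.6² + 5.24²) = √101.4176 ≈ 10.0706 mm.
Angle of view α = 2·arctan(d/2f) with d = 10.0706 mm and f = 43.6 mm.
d/2f = 0.11549; arctan(0.11549) ≈ 6.5878°, so α ≈ 13.1757°.

13.18°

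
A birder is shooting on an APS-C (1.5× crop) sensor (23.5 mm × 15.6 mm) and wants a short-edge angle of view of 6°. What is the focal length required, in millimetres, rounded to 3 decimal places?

From α = 2·arctan(h/2f) we get f = h / (2·tan(α/2)).
With h = 15.6 mm and α/2 = 3°, tan(α/2) ≈ 0.05241, so f ≈ 15.6 / 0.10482 ≈ 148.8329 mm.

148.833 mm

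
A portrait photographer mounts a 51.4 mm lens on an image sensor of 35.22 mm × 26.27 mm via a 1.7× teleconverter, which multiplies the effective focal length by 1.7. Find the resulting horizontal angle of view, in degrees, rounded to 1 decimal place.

Effective focal length f = 51.4 × 1.7 = 87.38 mm.
α = 2·arctan(35.22 / (2 × 87.38)) = 2·arctan(0.20153) ≈ 22.7888°.

22.8°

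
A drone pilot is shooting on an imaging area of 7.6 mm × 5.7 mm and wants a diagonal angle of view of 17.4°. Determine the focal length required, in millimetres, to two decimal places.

31.04 mm

Sensor diagonal = √(7.6² + 5.7²) = √90.2500 ≈ 9.5000 mm.
From α = 2·arctan(d/2f) we get f = d / (2·tan(α/2)).
With d = 9.5000 mm and α/2 = 8.7°, tan(α/2) ≈ 0.15302, so f ≈ 9.5000 / 0.30604 ≈ 31.0414 mm.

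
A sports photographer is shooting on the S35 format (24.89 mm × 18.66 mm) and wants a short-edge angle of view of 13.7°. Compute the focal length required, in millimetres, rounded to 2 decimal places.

From α = 2·arctan(h/2f) we get f = h / (2·tan(α/2)).
With h = 18.66 mm and α/2 = 6.85°, tan(α/2) ≈ 0.12013, so f ≈ 18.66 / 0.24026 ≈ 77.6672 mm.

77.67 mm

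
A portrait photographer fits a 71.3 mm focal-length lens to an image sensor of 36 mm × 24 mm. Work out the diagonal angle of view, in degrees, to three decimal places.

33.757°

Sensor diagonal = √(36² + 24²) = √1872.0000 ≈ 43.2666 mm.
Angle of view α = 2·arctan(d/2f) with d = 43.2666 mm and f = 71.3 mm.
d/2f = 0.30341; arctan(0.30341) ≈ 16.8785°, so α ≈ 33.7569°.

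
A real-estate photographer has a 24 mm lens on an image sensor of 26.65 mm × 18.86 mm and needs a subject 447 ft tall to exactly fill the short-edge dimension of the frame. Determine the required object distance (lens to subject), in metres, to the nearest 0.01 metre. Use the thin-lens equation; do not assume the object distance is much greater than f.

W: 447 ft × 304.8 mm/ft = 136245.60 mm.
Magnification m = h/W = dᵢ/dₒ; combined with 1/f = 1/dₒ + 1/dᵢ this gives dₒ = f·(1 + W/h).
dₒ = 24 mm × (1 + 136246/18.86) = 24 × 7225.0507 ≈ 173401.216 mm = 173.401 m.

173.40 m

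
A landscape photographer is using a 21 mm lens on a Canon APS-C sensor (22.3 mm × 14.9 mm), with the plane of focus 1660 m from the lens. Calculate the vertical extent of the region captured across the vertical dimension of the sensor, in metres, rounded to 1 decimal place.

dₒ: 1660 m = 1.66e+06 mm.
Similar triangles through the lens centre give W/dₒ = h/dᵢ; with 1/f = 1/dₒ + 1/dᵢ this gives W = h·(dₒ − f)/f.
W = 14.9 mm × (1.66e+06 − 21) / 21 = 14.9 × 79046.6190 ≈ 1177794.624 mm = 1177.79 m.

1177.8 m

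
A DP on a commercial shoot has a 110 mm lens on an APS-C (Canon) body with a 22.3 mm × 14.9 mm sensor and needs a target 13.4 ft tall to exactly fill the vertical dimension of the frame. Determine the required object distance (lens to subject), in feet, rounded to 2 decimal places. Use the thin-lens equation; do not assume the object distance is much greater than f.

W: 13.4 ft × 304.8 mm/ft = 4084.32 mm.
Magnification m = h/W = dᵢ/dₒ; combined with 1/f = 1/dₒ + 1/dᵢ this gives dₒ = f·(1 + W/h).
dₒ = 110 mm × (1 + 4084.32/14.9) = 110 × 275.1154 ≈ 30262.697 mm = 30262.697/304.8 ft = 99.2871 ft.

99.29 ft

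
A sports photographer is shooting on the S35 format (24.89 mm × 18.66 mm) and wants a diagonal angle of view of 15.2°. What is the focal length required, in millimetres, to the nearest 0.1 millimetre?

Sensor diagonal = √(24.89² + 18.66²) = √967.7077 ≈ 31.1080 mm.
From α = 2·arctan(d/2f) we get f = d / (2·tan(α/2)).
With d = 31.1080 mm and α/2 = 7.6°, tan(α/2) ≈ 0.13343, so f ≈ 31.1080 / 0.26686 ≈ 116.5718 mm.

116.6 mm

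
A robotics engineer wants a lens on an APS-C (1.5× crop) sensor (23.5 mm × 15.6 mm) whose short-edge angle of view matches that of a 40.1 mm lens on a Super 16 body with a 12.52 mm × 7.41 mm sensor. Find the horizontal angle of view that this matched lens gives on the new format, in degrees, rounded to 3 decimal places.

Equal short-edge AOV ⇒ f₂ = f₁ · 15.6/7.41 = 40.1 × 2.10526 ≈ 84.4211 mm.
Horizontal AOV on the new format = 2·arctan(23.5 / (2 × 84.4211)) = 2·arctan(0.13918) ≈ 15.8474°.

15.847°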